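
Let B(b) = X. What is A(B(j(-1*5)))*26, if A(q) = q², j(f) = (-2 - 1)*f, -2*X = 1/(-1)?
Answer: 13/2 ≈ 6.5000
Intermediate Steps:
X = ½ (X = -½/(-1) = -½*(-1) = ½ ≈ 0.50000)
j(f) = -3*f
B(b) = ½
A(B(j(-1*5)))*26 = (½)²*26 = (¼)*26 = 13/2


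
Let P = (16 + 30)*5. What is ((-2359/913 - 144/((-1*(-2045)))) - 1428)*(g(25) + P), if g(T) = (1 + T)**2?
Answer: -2420064624342/1867085 ≈ -1.2962e+6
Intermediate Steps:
P = 230 (P = 46*5 = 230)
((-2359/913 - 144/((-1*(-2045)))) - 1428)*(g(25) + P) = ((-2359/913 - 144/((-1*(-2045)))) - 1428)*((1 + 25)**2 + 230) = ((-2359*1/913 - 144/2045) - 1428)*(26**2 + 230) = ((-2359/913 - 144*1/2045) - 1428)*(676 + 230) = ((-2359/913 - 144/2045) - 1428)*906 = (-4955627/1867085 - 1428)*906 = -2671153007/1867085*906 = -2420064624342/1867085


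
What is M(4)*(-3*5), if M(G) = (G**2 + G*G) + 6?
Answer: -570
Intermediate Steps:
M(G) = 6 + 2*G**2 (M(G) = (G**2 + G**2) + 6 = 2*G**2 + 6 = 6 + 2*G**2)
M(4)*(-3*5) = (6 + 2*4**2)*(-3*5) = (6 + 2*16)*(-15) = (6 + 32)*(-15) = 38*(-15) = -570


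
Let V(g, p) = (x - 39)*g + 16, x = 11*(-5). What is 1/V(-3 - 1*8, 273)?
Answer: 1/1050 ≈ 0.00095238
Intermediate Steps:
x = -55
V(g, p) = 16 - 94*g (V(g, p) = (-55 - 39)*g + 16 = -94*g + 16 = 16 - 94*g)
1/V(-3 - 1*8, 273) = 1/(16 - 94*(-3 - 1*8)) = 1/(16 - 94*(-3 - 8)) = 1/(16 - 94*(-11)) = 1/(16 + 1034) = 1/1050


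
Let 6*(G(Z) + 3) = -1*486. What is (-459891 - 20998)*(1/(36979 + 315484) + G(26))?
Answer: 14237628206099/352463 ≈ 4.0395e+7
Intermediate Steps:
G(Z) = -84 (G(Z) = -3 + (-1*486)/6 = -3 + (⅙)*(-486) = -3 - 81 = -84)
(-459891 - 20998)*(1/(36979 + 315484) + G(26)) = (-459891 - 20998)*(1/(36979 + 315484) - 84) = -480889*(1/352463 - 84) = -480889*(-29606891/352463) = 14237628206099/352463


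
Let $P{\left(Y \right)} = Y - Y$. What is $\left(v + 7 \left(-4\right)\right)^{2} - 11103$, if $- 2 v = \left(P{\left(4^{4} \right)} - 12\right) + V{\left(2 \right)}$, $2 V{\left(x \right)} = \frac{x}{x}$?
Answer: $- \frac{169727}{16} \approx -10608.0$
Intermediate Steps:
$P{\left(Y \right)} = 0$
$V{\left(x \right)} = \frac{1}{2}$ ($V{\left(x \right)} = \frac{x \frac{1}{x}}{2} = \frac{1}{2} \cdot 1 = \frac{1}{2}$)
$v = \frac{23}{4}$ ($v = - \frac{\left(0 - 12\right) + \frac{1}{2}}{2} = - \frac{-12 + \frac{1}{2}}{2} = \left(- \frac{1}{2}\right) \left(- \frac{23}{2}\right) = \frac{23}{4} \approx 5.75$)
$\left(v + 7 \left(-4\right)\right)^{2} - 11103 = \left(\frac{23}{4} + 7 \left(-4\right)\right)^{2} - 11103 = \left(\frac{23}{4} - 28\right)^{2} - 11103 = \left(- \frac{89}{4}\right)^{2} - 11103 = \frac{7921}{16} - 11103 = - \frac{169727}{16}$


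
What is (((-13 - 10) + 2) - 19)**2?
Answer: 1600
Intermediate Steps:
(((-13 - 10) + 2) - 19)**2 = ((-23 + 2) - 19)**2 = (-21 - 19)**2 = (-40)**2 = 1600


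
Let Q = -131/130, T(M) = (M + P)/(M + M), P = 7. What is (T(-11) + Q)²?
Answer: 1394761/2044900 ≈ 0.68207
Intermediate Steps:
T(M) = (7 + M)/(2*M) (T(M) = (M + 7)/(M + M) = (7 + M)/((2*M)) = (7 + M)*(1/(2*M)) = (7 + M)/(2*M))
Q = -131/130 (Q = -131*1/130 = -131/130 ≈ -1.0077)
(T(-11) + Q)² = ((½)*(7 - 11)/(-11) - 131/130)² = ((½)*(-1/11)*(-4) - 131/130)² = (2/11 - 131/130)² = (-1181/1430)² = 1394761/2044900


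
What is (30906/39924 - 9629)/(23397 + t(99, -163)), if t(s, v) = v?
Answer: -21355405/51533012 ≈ -0.41440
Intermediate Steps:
(30906/39924 - 9629)/(23397 + t(99, -163)) = (30906/39924 - 9629)/(23397 - 163) = (30906*(1/39924) - 9629)/23234 = (1717/2218 - 9629)*(1/23234) = -21355405/2218*1/23234 = -21355405/51533012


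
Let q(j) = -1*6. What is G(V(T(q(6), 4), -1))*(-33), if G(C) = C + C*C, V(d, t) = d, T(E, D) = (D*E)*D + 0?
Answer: -300960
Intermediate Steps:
q(j) = -6
T(E, D) = E*D² (T(E, D) = E*D² + 0 = E*D²)
G(C) = C + C²
G(V(T(q(6), 4), -1))*(-33) = ((-6*4²)*(1 - 6*4²))*(-33) = ((-6*16)*(1 - 6*16))*(-33) = -96*(1 - 96)*(-33) = -96*(-95)*(-33) = 9120*(-33) = -300960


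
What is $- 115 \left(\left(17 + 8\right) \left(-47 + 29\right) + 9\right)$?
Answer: $50715$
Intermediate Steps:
$- 115 \left(\left(17 + 8\right) \left(-47 + 29\right) + 9\right) = - 115 \left(25 \left(-18\right) + 9\right) = - 115 \left(-450 + 9\right) = \left(-115\right) \left(-441\right) = 50715$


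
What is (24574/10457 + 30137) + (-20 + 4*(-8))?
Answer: 314623419/10457 ≈ 30087.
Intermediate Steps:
(24574/10457 + 30137) + (-20 + 4*(-8)) = (24574*(1/10457) + 30137) + (-20 - 32) = (24574/10457 + 30137) - 52 = 315167183/10457 - 52 = 314623419/10457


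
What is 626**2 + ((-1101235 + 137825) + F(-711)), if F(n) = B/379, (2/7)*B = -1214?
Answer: -216615635/379 ≈ -5.7155e+5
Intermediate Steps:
B = -4249 (B = (7/2)*(-1214) = -4249)
F(n) = -4249/379
626**2 + ((-1101235 + 137825) + F(-711)) = 626**2 + ((-1101235 + 137825) - 4249/379) = 391876 + (-963410 - 4249/379) = 391876 - 365136639/379 = -216615635/379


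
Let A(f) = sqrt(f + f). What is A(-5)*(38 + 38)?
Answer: 76*I*sqrt(10) ≈ 240.33*I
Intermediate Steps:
A(f) = sqrt(2)*sqrt(f) (A(f) = sqrt(2*f) = sqrt(2)*sqrt(f))
A(-5)*(38 + 38) = (sqrt(2)*sqrt(-5))*(38 + 38) = (sqrt(2)*(I*sqrt(5)))*76 = (I*sqrt(10))*76 = 76*I*sqrt(10)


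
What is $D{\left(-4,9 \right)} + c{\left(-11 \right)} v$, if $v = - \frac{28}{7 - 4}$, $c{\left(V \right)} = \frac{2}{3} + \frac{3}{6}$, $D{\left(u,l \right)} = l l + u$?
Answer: $\frac{595}{9} \approx 66.111$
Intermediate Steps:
$D{\left(u,l \right)} = u + l^{2}$ ($D{\left(u,l \right)} = l^{2} + u = u + l^{2}$)
$c{\left(V \right)} = \frac{7}{6}$ ($c{\left(V \right)} = 2 \cdot \frac{1}{3} + 3 \cdot \frac{1}{6} = \frac{2}{3} + \frac{1}{2} = \frac{7}{6}$)
$v = - \frac{28}{3}$ ($v = - \frac{28}{7 - 4} = - \frac{28}{3} \approx -9.3333$)
$D{\left(-4,9 \right)} + c{\left(-11 \right)} v = \left(-4 + 9^{2}\right) + \frac{7}{6} \left(- \frac{28}{3}\right) = \left(-4 + 81\right) - \frac{98}{9} = 77 - \frac{98}{9} = \frac{595}{9}$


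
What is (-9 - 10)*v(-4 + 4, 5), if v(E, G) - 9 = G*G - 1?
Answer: -627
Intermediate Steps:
v(E, G) = 8 + G² (v(E, G) = 9 + (G*G - 1) = 9 + (G² - 1) = 9 + (-1 + G²) = 8 + G²)
(-9 - 10)*v(-4 + 4, 5) = (-9 - 10)*(8 + 5²) = -19*(8 + 25) = -19*33 = -627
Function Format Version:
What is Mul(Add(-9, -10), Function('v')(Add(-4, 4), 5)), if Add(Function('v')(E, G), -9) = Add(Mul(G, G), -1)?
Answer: -627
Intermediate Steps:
Function('v')(E, G) = Add(8, Pow(G, 2)) (Function('v')(E, G) = Add(9, Add(Mul(G, G), -1)) = Add(9, Add(Pow(G, 2), -1)) = Add(9, Add(-1, Pow(G, 2))) = Add(8, Pow(G, 2)))
Mul(Add(-9, -10), Function('v')(Add(-4, 4), 5)) = Mul(Add(-9, -10), Add(8, Pow(5, 2))) = Mul(-19, Add(8, 25)) = Mul(-19, 33) = -627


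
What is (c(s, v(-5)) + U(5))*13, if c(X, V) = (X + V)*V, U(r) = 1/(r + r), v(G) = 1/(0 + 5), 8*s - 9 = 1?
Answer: 507/100 ≈ 5.0700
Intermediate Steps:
s = 5/4 (s = 9/8 + (⅛)*1 = 9/8 + ⅛ = 5/4 ≈ 1.2500)
v(G) = ⅕ (v(G) = 1/5 = ⅕)
U(r) = 1/(2*r)
c(X, V) = V*(V + X) (c(X, V) = (V + X)*V = V*(V + X))
(c(s, v(-5)) + U(5))*13 = ((⅕ + 5/4)/5 + (½)/5)*13 = ((⅕)*(29/20) + (½)*(⅕))*13 = (29/100 + ⅒)*13 = (39/100)*13 = 507/100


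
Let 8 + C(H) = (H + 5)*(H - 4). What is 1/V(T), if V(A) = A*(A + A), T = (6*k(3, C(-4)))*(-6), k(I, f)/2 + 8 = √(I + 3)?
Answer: 1/(10368*(8 - √6)²) ≈ 3.1307e-6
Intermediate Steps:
C(H) = -8 + (-4 + H)*(5 + H) (C(H) = -8 + (H + 5)*(H - 4) = -8 + (5 + H)*(-4 + H) = -8 + (-4 + H)*(5 + H))
k(I, f) = -16 + 2*√(3 + I) (k(I, f) = -16 + 2*√(I + 3) = -16 + 2*√(3 + I))
T = 576 - 72*√6 (T = (6*(-16 + 2*√(3 + 3)))*(-6) = (6*(-16 + 2*√6))*(-6) = (-96 + 12*√6)*(-6) = 576 - 72*√6 ≈ 399.64)
V(A) = 2*A² (V(A) = A*(2*A) = 2*A²)
1/V(T) = 1/(2*(576 - 72*√6)²)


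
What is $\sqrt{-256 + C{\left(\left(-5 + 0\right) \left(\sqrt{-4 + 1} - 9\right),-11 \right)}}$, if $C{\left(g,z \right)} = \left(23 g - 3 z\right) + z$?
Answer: $\sqrt{801 - 115 i \sqrt{3}} \approx 28.517 - 3.4925 i$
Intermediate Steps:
$C{\left(g,z \right)} = - 2 z + 23 g$ ($C{\left(g,z \right)} = \left(- 3 z + 23 g\right) + z = - 2 z + 23 g$)
$\sqrt{-256 + C{\left(\left(-5 + 0\right) \left(\sqrt{-4 + 1} - 9\right),-11 \right)}} = \sqrt{-256 + \left(\left(-2\right) \left(-11\right) + 23 \left(-5 + 0\right) \left(\sqrt{-4 + 1} - 9\right)\right)} = \sqrt{-256 + \left(22 + 23 \left(- 5 \left(\sqrt{-3} - 9\right)\right)\right)} = \sqrt{-256 + \left(22 + 23 \left(- 5 \left(i \sqrt{3} - 9\right)\right)\right)} = \sqrt{-256 + \left(22 + 23 \left(- 5 \left(-9 + i \sqrt{3}\right)\right)\right)} = \sqrt{-256 + \left(22 + 23 \left(45 - 5 i \sqrt{3}\right)\right)} = \sqrt{-256 + \left(22 + \left(1035 - 115 i \sqrt{3}\right)\right)} = \sqrt{-256 + \left(1057 - 115 i \sqrt{3}\right)} = \sqrt{801 - 115 i \sqrt{3}}$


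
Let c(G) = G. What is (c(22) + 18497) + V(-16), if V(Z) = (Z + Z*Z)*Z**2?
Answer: 79959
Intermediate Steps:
V(Z) = Z**2*(Z + Z**2) (V(Z) = (Z + Z**2)*Z**2 = Z**2*(Z + Z**2))
(c(22) + 18497) + V(-16) = (22 + 18497) + (-16)**3*(1 - 16) = 18519 - 4096*(-15) = 18519 + 61440 = 79959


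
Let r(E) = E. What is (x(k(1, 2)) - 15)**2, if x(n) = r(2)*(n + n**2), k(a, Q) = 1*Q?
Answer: 9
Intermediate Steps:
k(a, Q) = Q
x(n) = 2*n + 2*n**2 (x(n) = 2*(n + n**2) = 2*n + 2*n**2)
(x(k(1, 2)) - 15)**2 = (2*2*(1 + 2) - 15)**2 = (2*2*3 - 15)**2 = (12 - 15)**2 = (-3)**2 = 9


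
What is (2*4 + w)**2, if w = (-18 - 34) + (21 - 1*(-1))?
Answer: 484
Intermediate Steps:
w = -30 (w = -52 + (21 + 1) = -52 + 22 = -30)
(2*4 + w)**2 = (2*4 - 30)**2 = (8 - 30)**2 = (-22)**2 = 484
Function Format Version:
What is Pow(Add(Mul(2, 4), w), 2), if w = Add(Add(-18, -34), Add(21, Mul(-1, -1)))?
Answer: 484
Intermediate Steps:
w = -30 (w = Add(-52, Add(21, 1)) = Add(-52, 22) = -30)
Pow(Add(Mul(2, 4), w), 2) = Pow(Add(Mul(2, 4), -30), 2) = Pow(Add(8, -30), 2) = Pow(-22, 2) = 484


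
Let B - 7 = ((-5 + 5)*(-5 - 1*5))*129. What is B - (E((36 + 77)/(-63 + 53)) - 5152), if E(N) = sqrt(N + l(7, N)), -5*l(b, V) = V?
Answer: 5159 - I*sqrt(226)/5 ≈ 5159.0 - 3.0067*I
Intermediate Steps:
l(b, V) = -V/5
E(N) = 2*sqrt(5)*sqrt(N)/5 (E(N) = sqrt(N - N/5) = sqrt(4*N/5) = 2*sqrt(5)*sqrt(N)/5)
B = 7 (B = 7 + ((-5 + 5)*(-5 - 1*5))*129 = 7 + (0*(-5 - 5))*129 = 7 + (0*(-10))*129 = 7 + 0*129 = 7 + 0 = 7)
B - (E((36 + 77)/(-63 + 53)) - 5152) = 7 - (2*sqrt(5)*sqrt((36 + 77)/(-63 + 53))/5 - 5152) = 7 - (2*sqrt(5)*sqrt(113/(-10))/5 - 5152) = 7 - (2*sqrt(5)*sqrt(113*(-1/10))/5 - 5152) = 7 - (2*sqrt(5)*sqrt(-113/10)/5 - 5152) = 7 - (2*sqrt(5)*(I*sqrt(1130)/10)/5 - 5152) = 7 - (I*sqrt(226)/5 - 5152) = 7 - (-5152 + I*sqrt(226)/5) = 7 + (5152 - I*sqrt(226)/5) = 5159 - I*sqrt(226)/5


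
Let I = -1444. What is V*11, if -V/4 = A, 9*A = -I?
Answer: -63536/9 ≈ -7059.6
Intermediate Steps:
A = 1444/9 (A = (-1*(-1444))/9 = (⅑)*1444 = 1444/9 ≈ 160.44)
V = -5776/9 (V = -4*1444/9 = -5776/9 ≈ -641.78)
V*11 = -5776/9*11 = -63536/9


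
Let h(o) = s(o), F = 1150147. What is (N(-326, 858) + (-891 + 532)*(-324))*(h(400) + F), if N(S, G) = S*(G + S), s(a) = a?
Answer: -65714642452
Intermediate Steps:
h(o) = o
(N(-326, 858) + (-891 + 532)*(-324))*(h(400) + F) = (-326*(858 - 326) + (-891 + 532)*(-324))*(400 + 1150147) = (-326*532 - 359*(-324))*1150547 = (-173432 + 116316)*1150547 = -57116*1150547 = -65714642452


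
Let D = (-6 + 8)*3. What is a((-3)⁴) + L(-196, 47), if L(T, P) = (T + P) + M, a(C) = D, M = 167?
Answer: 24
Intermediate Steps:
D = 6 (D = 2*3 = 6)
a(C) = 6
L(T, P) = 167 + P + T (L(T, P) = (T + P) + 167 = (P + T) + 167 = 167 + P + T)
a((-3)⁴) + L(-196, 47) = 6 + (167 + 47 - 196) = 6 + 18 = 24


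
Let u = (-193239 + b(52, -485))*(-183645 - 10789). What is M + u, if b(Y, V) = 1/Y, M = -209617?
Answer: 976872477617/26 ≈ 3.7572e+10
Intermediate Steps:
u = 976877927659/26 (u = (-193239 + 1/52)*(-183645 - 10789) = (-193239 + 1/52)*(-194434) = -10048427/52*(-194434) = 976877927659/26 ≈ 3.7572e+10)
M + u = -209617 + 976877927659/26 = 976872477617/26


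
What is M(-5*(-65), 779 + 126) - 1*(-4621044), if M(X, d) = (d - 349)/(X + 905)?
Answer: 2841942338/615 ≈ 4.6210e+6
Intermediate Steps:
M(X, d) = (-349 + d)/(905 + X)
M(-5*(-65), 779 + 126) - 1*(-4621044) = (-349 + (779 + 126))/(905 - 5*(-65)) - 1*(-4621044) = (-349 + 905)/(905 + 325) + 4621044 = 556/1230 + 4621044 = (1/1230)*556 + 4621044 = 278/615 + 4621044 = 2841942338/615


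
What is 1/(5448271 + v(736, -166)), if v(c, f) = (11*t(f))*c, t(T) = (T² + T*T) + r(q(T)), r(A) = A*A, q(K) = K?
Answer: 1/674728399 ≈ 1.4821e-9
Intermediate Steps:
r(A) = A²
t(T) = 3*T² (t(T) = (T² + T*T) + T² = (T² + T²) + T² = 2*T² + T² = 3*T²)
v(c, f) = 33*c*f² (v(c, f) = (11*(3*f²))*c = (33*f²)*c = 33*c*f²)
1/(5448271 + v(736, -166)) = 1/(5448271 + 33*736*(-166)²) = 1/(5448271 + 33*736*27556) = 1/(5448271 + 669280128) = 1/674728399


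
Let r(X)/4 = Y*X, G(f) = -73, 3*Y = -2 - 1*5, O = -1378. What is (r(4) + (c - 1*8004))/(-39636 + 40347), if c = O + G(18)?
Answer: -28477/2133 ≈ -13.351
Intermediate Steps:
Y = -7/3 (Y = (-2 - 1*5)/3 = (-2 - 5)/3 = (⅓)*(-7) = -7/3 ≈ -2.3333)
c = -1451 (c = -1378 - 73 = -1451)
r(X) = -28*X/3 (r(X) = 4*(-7*X/3) = -28*X/3)
(r(4) + (c - 1*8004))/(-39636 + 40347) = (-28/3*4 + (-1451 - 1*8004))/(-39636 + 40347) = (-112/3 + (-1451 - 8004))/711 = (-112/3 - 9455)*(1/711) = -28477/3*1/711 = -28477/2133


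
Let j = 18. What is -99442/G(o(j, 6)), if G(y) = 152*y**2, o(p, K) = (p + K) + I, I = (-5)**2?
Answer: -7103/26068 ≈ -0.27248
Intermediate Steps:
I = 25
o(p, K) = 25 + K + p (o(p, K) = (p + K) + 25 = (K + p) + 25 = 25 + K + p)
-99442/G(o(j, 6)) = -99442*1/(152*(25 + 6 + 18)**2) = -99442/(152*49**2) = -99442/(152*2401) = -99442/364952 = -99442*1/364952 = -7103/26068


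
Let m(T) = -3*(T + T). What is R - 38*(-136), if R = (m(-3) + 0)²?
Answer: 5492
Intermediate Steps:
m(T) = -6*T
R = 324 (R = (-6*(-3) + 0)² = (18 + 0)² = 18² = 324)
R - 38*(-136) = 324 - 38*(-136) = 324 + 5168 = 5492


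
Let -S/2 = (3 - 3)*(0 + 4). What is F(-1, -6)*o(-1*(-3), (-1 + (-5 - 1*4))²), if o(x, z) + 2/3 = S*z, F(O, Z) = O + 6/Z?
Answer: 4/3 ≈ 1.3333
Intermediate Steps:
S = 0 (S = -2*(3 - 3)*(0 + 4) = -0*4 = -2*0 = 0)
o(x, z) = -⅔ (o(x, z) = -⅔ + 0*z = -⅔ + 0 = -⅔)
F(-1, -6)*o(-1*(-3), (-1 + (-5 - 1*4))²) = (-1 + 6/(-6))*(-⅔) = (-1 + 6*(-⅙))*(-⅔) = (-1 - 1)*(-⅔) = -2*(-⅔) = 4/3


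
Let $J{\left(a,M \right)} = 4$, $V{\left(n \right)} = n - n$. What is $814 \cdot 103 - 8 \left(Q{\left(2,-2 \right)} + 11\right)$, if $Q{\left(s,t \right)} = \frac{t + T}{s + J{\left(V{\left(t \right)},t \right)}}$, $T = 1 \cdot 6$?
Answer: $\frac{251246}{3} \approx 83749.0$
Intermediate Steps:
$V{\left(n \right)} = 0$
$T = 6$
$Q{\left(s,t \right)} = \frac{6 + t}{4 + s}$ ($Q{\left(s,t \right)} = \frac{t + 6}{s + 4} = \frac{6 + t}{4 + s}$)
$814 \cdot 103 - 8 \left(Q{\left(2,-2 \right)} + 11\right) = 814 \cdot 103 - 8 \left(\frac{6 - 2}{4 + 2} + 11\right) = 83842 - 8 \left(\frac{1}{6} \cdot 4 + 11\right) = 83842 - 8 \left(\frac{2}{3} + 11\right) = 83842 - \frac{280}{3} = \frac{251246}{3}$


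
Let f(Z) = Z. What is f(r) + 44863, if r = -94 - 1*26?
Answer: 44743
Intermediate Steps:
r = -120 (r = -94 - 26 = -120)
f(r) + 44863 = -120 + 44863 = 44743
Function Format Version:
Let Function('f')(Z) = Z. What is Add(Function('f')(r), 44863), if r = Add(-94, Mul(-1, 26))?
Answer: 44743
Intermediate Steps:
r = -120 (r = Add(-94, -26) = -120)
Add(Function('f')(r), 44863) = Add(-120, 44863) = 44743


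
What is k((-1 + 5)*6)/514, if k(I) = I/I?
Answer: 1/514 ≈ 0.0019455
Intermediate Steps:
k(I) = 1
k((-1 + 5)*6)/514 = 1/514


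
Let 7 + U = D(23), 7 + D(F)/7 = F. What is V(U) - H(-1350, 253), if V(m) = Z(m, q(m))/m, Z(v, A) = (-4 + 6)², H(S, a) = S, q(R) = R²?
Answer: 141754/105 ≈ 1350.0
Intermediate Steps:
D(F) = -49 + 7*F
Z(v, A) = 4 (Z(v, A) = 2² = 4)
U = 105 (U = -7 + (-49 + 7*23) = -7 + (-49 + 161) = -7 + 112 = 105)
V(m) = 4/m
V(U) - H(-1350, 253) = 4/105 - 1*(-1350) = 4*(1/105) + 1350 = 4/105 + 1350 = 141754/105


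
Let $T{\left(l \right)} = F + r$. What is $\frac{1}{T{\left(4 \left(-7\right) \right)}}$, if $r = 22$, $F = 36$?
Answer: $\frac{1}{58} \approx 0.017241$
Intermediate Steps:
$T{\left(l \right)} = 58$ ($T{\left(l \right)} = 36 + 22 = 58$)
$\frac{1}{T{\left(4 \left(-7\right) \right)}} = \frac{1}{58}$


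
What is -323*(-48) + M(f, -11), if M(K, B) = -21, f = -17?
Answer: 15483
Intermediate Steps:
-323*(-48) + M(f, -11) = -323*(-48) - 21 = 15504 - 21 = 15483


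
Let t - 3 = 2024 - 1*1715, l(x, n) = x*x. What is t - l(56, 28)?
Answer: -2824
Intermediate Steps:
l(x, n) = x²
t = 312 (t = 3 + (2024 - 1*1715) = 3 + (2024 - 1715) = 3 + 309 = 312)
t - l(56, 28) = 312 - 1*56² = 312 - 1*3136 = 312 - 3136 = -2824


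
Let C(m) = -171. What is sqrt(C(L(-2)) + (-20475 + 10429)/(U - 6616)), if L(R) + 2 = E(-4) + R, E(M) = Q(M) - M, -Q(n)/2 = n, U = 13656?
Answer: I*sqrt(33381865)/440 ≈ 13.131*I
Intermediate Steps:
Q(n) = -2*n
E(M) = -3*M (E(M) = -2*M - M = -3*M)
L(R) = 10 + R (L(R) = -2 + (-3*(-4) + R) = -2 + (12 + R) = 10 + R)
sqrt(C(L(-2)) + (-20475 + 10429)/(U - 6616)) = sqrt(-171 + (-20475 + 10429)/(13656 - 6616)) = sqrt(-171 - 10046/7040) = sqrt(-171 - 10046*1/7040) = sqrt(-171 - 5023/3520) = sqrt(-606943/3520) = I*sqrt(33381865)/440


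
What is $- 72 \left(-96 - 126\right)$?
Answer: $15984$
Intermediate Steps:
$- 72 \left(-96 - 126\right) = \left(-72\right) \left(-222\right) = 15984$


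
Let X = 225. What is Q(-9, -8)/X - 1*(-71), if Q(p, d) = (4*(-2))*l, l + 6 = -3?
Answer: 1783/25 ≈ 71.320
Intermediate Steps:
l = -9 (l = -6 - 3 = -9)
Q(p, d) = 72 (Q(p, d) = (4*(-2))*(-9) = -8*(-9) = 72)
Q(-9, -8)/X - 1*(-71) = 72/225 - 1*(-71) = 72*(1/225) + 71 = 8/25 + 71 = 1783/25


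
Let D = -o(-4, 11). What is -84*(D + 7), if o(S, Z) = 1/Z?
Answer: -6384/11 ≈ -580.36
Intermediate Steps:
D = -1/11 ≈ -0.090909
-84*(D + 7) = -84*(-1/11 + 7) = -84*76/11 = -6384/11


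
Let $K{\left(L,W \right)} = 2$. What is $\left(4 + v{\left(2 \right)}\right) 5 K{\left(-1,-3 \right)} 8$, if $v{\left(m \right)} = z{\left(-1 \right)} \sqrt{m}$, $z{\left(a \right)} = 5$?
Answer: $320 + 400 \sqrt{2} \approx 885.69$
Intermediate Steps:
$v{\left(m \right)} = 5 \sqrt{m}$
$\left(4 + v{\left(2 \right)}\right) 5 K{\left(-1,-3 \right)} 8 = \left(4 + 5 \sqrt{2}\right) 5 \cdot 2 \cdot 8 = \left(20 + 25 \sqrt{2}\right) 2 \cdot 8 = \left(40 + 50 \sqrt{2}\right) 8 = 320 + 400 \sqrt{2}$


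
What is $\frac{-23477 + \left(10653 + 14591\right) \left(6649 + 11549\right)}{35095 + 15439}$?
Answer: $\frac{459366835}{50534} \approx 9090.3$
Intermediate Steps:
$\frac{-23477 + \left(10653 + 14591\right) \left(6649 + 11549\right)}{35095 + 15439} = \frac{-23477 + 25244 \cdot 18198}{50534} = \left(-23477 + 459390312\right) \frac{1}{50534} = 459366835 \cdot \frac{1}{50534} = \frac{459366835}{50534}$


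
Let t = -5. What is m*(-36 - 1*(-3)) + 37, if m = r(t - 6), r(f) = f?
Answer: 400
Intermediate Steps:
m = -11 (m = -5 - 6 = -11)
m*(-36 - 1*(-3)) + 37 = -11*(-36 - 1*(-3)) + 37 = -11*(-36 + 3) + 37 = -11*(-33) + 37 = 363 + 37 = 400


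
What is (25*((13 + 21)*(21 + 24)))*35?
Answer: 1338750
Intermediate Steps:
(25*((13 + 21)*(21 + 24)))*35 = (25*(34*45))*35 = (25*1530)*35 = 38250*35 = 1338750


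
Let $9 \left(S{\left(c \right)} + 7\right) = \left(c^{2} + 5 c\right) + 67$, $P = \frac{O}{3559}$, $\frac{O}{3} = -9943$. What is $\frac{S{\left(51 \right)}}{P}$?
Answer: $- \frac{10178740}{268461} \approx -37.915$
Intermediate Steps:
$O = -29829$ ($O = 3 \left(-9943\right) = -29829$)
$P = - \frac{29829}{3559} \approx -8.3813$
$S{\left(c \right)} = \frac{4}{9} + \frac{c^{2}}{9} + \frac{5 c}{9}$ ($S{\left(c \right)} = -7 + \frac{\left(c^{2} + 5 c\right) + 67}{9} = -7 + \frac{67 + c^{2} + 5 c}{9} = -7 + \left(\frac{67}{9} + \frac{c^{2}}{9} + \frac{5 c}{9}\right) = \frac{4}{9} + \frac{c^{2}}{9} + \frac{5 c}{9}$)
$\frac{S{\left(51 \right)}}{P} = \frac{\frac{4}{9} + \frac{51^{2}}{9} + \frac{5}{9} \cdot 51}{- \frac{29829}{3559}} = \left(\frac{4}{9} + \frac{1}{9} \cdot 2601 + \frac{85}{3}\right) \left(- \frac{3559}{29829}\right) = \left(\frac{4}{9} + 289 + \frac{85}{3}\right) \left(- \frac{3559}{29829}\right) = \frac{2860}{9} \left(- \frac{3559}{29829}\right) = - \frac{10178740}{268461}$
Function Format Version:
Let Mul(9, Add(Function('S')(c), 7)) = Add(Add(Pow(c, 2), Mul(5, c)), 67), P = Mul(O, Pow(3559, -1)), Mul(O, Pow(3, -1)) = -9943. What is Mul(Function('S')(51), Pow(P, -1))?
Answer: Rational(-10178740, 268461) ≈ -37.915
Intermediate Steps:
O = -29829 (O = Mul(3, -9943) = -29829)
P = Rational(-29829, 3559) (P = Mul(-29829, Pow(3559, -1)) = Mul(-29829, Rational(1, 3559)) = Rational(-29829, 3559) ≈ -8.3813)
Function('S')(c) = Add(Rational(4, 9), Mul(Rational(1, 9), Pow(c, 2)), Mul(Rational(5, 9), c)) (Function('S')(c) = Add(-7, Mul(Rational(1, 9), Add(Add(Pow(c, 2), Mul(5, c)), 67))) = Add(-7, Mul(Rational(1, 9), Add(67, Pow(c, 2), Mul(5, c)))) = Add(-7, Add(Rational(67, 9), Mul(Rational(1, 9), Pow(c, 2)), Mul(Rational(5, 9), c))) = Add(Rational(4, 9), Mul(Rational(1, 9), Pow(c, 2)), Mul(Rational(5, 9), c)))
Mul(Function('S')(51), Pow(P, -1)) = Mul(Add(Rational(4, 9), Mul(Rational(1, 9), Pow(51, 2)), Mul(Rational(5, 9), 51)), Pow(Rational(-29829, 3559), -1)) = Mul(Add(Rational(4, 9), Mul(Rational(1, 9), 2601), Rational(85, 3)), Rational(-3559, 29829)) = Mul(Add(Rational(4, 9), 289, Rational(85, 3)), Rational(-3559, 29829)) = Mul(Rational(2860, 9), Rational(-3559, 29829)) = Rational(-10178740, 268461)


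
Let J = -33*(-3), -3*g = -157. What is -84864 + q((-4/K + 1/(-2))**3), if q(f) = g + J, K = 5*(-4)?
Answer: -254138/3 ≈ -84713.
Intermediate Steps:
g = 157/3 (g = -1/3*(-157) = 157/3 ≈ 52.333)
J = 99
K = -20
q(f) = 454/3 (q(f) = 157/3 + 99 = 454/3)
-84864 + q((-4/K + 1/(-2))**3) = -84864 + 454/3 = -254138/3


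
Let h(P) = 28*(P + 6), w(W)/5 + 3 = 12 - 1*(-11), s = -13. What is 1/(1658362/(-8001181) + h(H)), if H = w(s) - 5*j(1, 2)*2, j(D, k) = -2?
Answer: 49087/173168762 ≈ 0.00028346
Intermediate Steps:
w(W) = 100 (w(W) = -15 + 5*(12 - 1*(-11)) = -15 + 5*(12 + 11) = -15 + 5*23 = -15 + 115 = 100)
H = 120 (H = 100 - 5*(-2)*2 = 100 - (-10)*2 = 100 - 1*(-20) = 100 + 20 = 120)
h(P) = 168 + 28*P (h(P) = 28*(6 + P) = 168 + 28*P)
1/(1658362/(-8001181) + h(H)) = 1/(1658362/(-8001181) + (168 + 28*120)) = 1/(1658362*(-1/8001181) + (168 + 3360)) = 1/(-10174/49087 + 3528) = 1/(173168762/49087) = 49087/173168762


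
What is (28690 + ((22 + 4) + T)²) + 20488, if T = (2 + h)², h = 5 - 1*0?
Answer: 54803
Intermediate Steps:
h = 5 (h = 5 + 0 = 5)
T = 49 (T = (2 + 5)² = 7² = 49)
(28690 + ((22 + 4) + T)²) + 20488 = (28690 + ((22 + 4) + 49)²) + 20488 = (28690 + (26 + 49)²) + 20488 = (28690 + 75²) + 20488 = (28690 + 5625) + 20488 = 34315 + 20488 = 54803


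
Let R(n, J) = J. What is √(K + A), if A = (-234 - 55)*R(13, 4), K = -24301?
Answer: I*√25457 ≈ 159.55*I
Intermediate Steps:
A = -1156 (A = (-234 - 55)*4 = -289*4 = -1156)
√(K + A) = √(-24301 - 1156) = √(-25457) = I*√25457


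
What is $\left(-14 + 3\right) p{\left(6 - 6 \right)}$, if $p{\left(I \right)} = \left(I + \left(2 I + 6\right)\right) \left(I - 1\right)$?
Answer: $66$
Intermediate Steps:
$p{\left(I \right)} = \left(-1 + I\right) \left(6 + 3 I\right)$ ($p{\left(I \right)} = \left(I + \left(6 + 2 I\right)\right) \left(-1 + I\right) = \left(6 + 3 I\right) \left(-1 + I\right) = \left(-1 + I\right) \left(6 + 3 I\right)$)
$\left(-14 + 3\right) p{\left(6 - 6 \right)} = \left(-14 + 3\right) \left(-6 + 3 \left(6 - 6\right) + 3 \left(6 - 6\right)^{2}\right) = - 11 \left(-6 + 3 \left(6 - 6\right) + 3 \left(6 - 6\right)^{2}\right) = - 11 \left(-6 + 3 \cdot 0 + 3 \cdot 0^{2}\right) = - 11 \left(-6 + 0 + 3 \cdot 0\right) = - 11 \left(-6 + 0 + 0\right) = \left(-11\right) \left(-6\right) = 66$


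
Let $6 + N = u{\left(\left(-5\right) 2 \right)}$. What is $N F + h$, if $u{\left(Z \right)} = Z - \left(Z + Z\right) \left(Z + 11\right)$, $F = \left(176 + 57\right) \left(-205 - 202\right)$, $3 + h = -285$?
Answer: $-379612$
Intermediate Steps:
$h = -288$ ($h = -3 - 285 = -288$)
$F = -94831$ ($F = 233 \left(-407\right) = -94831$)
$u{\left(Z \right)} = Z - 2 Z \left(11 + Z\right)$
$N = 4$ ($N = -6 - \left(-5\right) 2 \left(21 + 2 \left(\left(-5\right) 2\right)\right) = -6 - - 10 \left(21 + 2 \left(-10\right)\right) = -6 - - 10 \left(21 - 20\right) = -6 - \left(-10\right) 1 = -6 + 10 = 4$)
$N F + h = 4 \left(-94831\right) - 288 = -379324 - 288 = -379612$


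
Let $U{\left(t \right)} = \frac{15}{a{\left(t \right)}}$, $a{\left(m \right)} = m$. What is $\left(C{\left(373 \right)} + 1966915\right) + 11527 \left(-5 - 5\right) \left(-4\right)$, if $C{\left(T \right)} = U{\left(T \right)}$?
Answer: $\frac{905642150}{373} \approx 2.428 \cdot 10^{6}$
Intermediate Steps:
$U{\left(t \right)} = \frac{15}{t}$
$C{\left(T \right)} = \frac{15}{T}$
$\left(C{\left(373 \right)} + 1966915\right) + 11527 \left(-5 - 5\right) \left(-4\right) = \left(\frac{15}{373} + 1966915\right) + 11527 \left(-5 - 5\right) \left(-4\right) = \left(15 \cdot \frac{1}{373} + 1966915\right) + 11527 \left(\left(-10\right) \left(-4\right)\right) = \left(\frac{15}{373} + 1966915\right) + 11527 \cdot 40 = \frac{733659310}{373} + 461080 = \frac{905642150}{373}$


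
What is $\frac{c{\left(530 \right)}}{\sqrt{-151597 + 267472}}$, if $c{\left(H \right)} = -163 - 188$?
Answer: $- \frac{117 \sqrt{515}}{2575} \approx -1.0311$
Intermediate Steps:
$c{\left(H \right)} = -351$ ($c{\left(H \right)} = -163 - 188 = -351$)
$\frac{c{\left(530 \right)}}{\sqrt{-151597 + 267472}} = - \frac{351}{\sqrt{-151597 + 267472}} = - \frac{351}{\sqrt{115875}} = - \frac{351}{15 \sqrt{515}} = - 351 \frac{\sqrt{515}}{7725} = - \frac{117 \sqrt{515}}{2575}$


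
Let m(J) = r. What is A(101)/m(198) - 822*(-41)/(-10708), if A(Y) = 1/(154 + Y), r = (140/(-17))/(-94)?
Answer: -4360478/1405425 ≈ -3.1026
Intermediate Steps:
r = 70/799 (r = (140*(-1/17))*(-1/94) = -140/17*(-1/94) = 70/799 ≈ 0.087610)
m(J) = 70/799
A(101)/m(198) - 822*(-41)/(-10708) = 1/((154 + 101)*(70/799)) - 822*(-41)/(-10708) = (799/70)/255 + 33702*(-1/10708) = (1/255)*(799/70) - 16851/5354 = 47/1050 - 16851/5354 = -4360478/1405425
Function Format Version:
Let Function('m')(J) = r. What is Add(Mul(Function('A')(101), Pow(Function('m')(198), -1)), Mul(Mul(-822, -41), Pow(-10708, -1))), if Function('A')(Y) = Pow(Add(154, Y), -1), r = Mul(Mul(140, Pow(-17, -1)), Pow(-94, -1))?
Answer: Rational(-4360478, 1405425) ≈ -3.1026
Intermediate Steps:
r = Rational(70, 799) (r = Mul(Mul(140, Rational(-1, 17)), Rational(-1, 94)) = Mul(Rational(-140, 17), Rational(-1, 94)) = Rational(70, 799) ≈ 0.087610)
Function('m')(J) = Rational(70, 799)
Add(Mul(Function('A')(101), Pow(Function('m')(198), -1)), Mul(Mul(-822, -41), Pow(-10708, -1))) = Add(Mul(Pow(Add(154, 101), -1), Pow(Rational(70, 799), -1)), Mul(Mul(-822, -41), Pow(-10708, -1))) = Add(Mul(Pow(255, -1), Rational(799, 70)), Mul(33702, Rational(-1, 10708))) = Add(Mul(Rational(1, 255), Rational(799, 70)), Rational(-16851, 5354)) = Add(Rational(47, 1050), Rational(-16851, 5354)) = Rational(-4360478, 1405425)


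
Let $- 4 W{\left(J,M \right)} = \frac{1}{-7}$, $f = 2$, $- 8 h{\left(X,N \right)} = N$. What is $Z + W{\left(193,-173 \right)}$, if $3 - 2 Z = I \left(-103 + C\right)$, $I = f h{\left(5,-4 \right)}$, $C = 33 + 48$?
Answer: $\frac{351}{28} \approx 12.536$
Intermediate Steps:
$C = 81$
$h{\left(X,N \right)} = - \frac{N}{8}$
$W{\left(J,M \right)} = \frac{1}{28}$ ($W{\left(J,M \right)} = - \frac{1}{4 \left(-7\right)} = \left(- \frac{1}{4}\right) \left(- \frac{1}{7}\right) = \frac{1}{28}$)
$I = 1$ ($I = 2 \left(\left(- \frac{1}{8}\right) \left(-4\right)\right) = 2 \cdot \frac{1}{2} = 1$)
$Z = \frac{25}{2}$ ($Z = \frac{3}{2} - \frac{1 \left(-103 + 81\right)}{2} = \frac{3}{2} - \frac{1 \left(-22\right)}{2} = \frac{3}{2} - -11 = \frac{3}{2} + 11 = \frac{25}{2} \approx 12.5$)
$Z + W{\left(193,-173 \right)} = \frac{25}{2} + \frac{1}{28} = \frac{351}{28}$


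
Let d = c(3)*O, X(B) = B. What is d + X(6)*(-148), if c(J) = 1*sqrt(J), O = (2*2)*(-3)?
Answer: -888 - 12*sqrt(3) ≈ -908.78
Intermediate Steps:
O = -12 (O = 4*(-3) = -12)
c(J) = sqrt(J)
d = -12*sqrt(3) (d = sqrt(3)*(-12) = -12*sqrt(3) ≈ -20.785)
d + X(6)*(-148) = -12*sqrt(3) + 6*(-148) = -12*sqrt(3) - 888 = -888 - 12*sqrt(3)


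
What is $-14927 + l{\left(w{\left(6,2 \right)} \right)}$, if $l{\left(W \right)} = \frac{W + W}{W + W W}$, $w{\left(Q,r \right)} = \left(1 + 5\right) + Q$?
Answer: $- \frac{194049}{13} \approx -14927.0$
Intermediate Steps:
$w{\left(Q,r \right)} = 6 + Q$
$l{\left(W \right)} = \frac{2 W}{W + W^{2}}$
$-14927 + l{\left(w{\left(6,2 \right)} \right)} = -14927 + \frac{2}{1 + \left(6 + 6\right)} = -14927 + \frac{2}{1 + 12} = -14927 + \frac{2}{13} = - \frac{194049}{13}$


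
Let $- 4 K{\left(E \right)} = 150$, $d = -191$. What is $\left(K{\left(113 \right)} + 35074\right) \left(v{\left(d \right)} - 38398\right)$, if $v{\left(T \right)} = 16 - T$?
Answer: $- \frac{2676157943}{2} \approx -1.3381 \cdot 10^{9}$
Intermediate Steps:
$K{\left(E \right)} = - \frac{75}{2}$ ($K{\left(E \right)} = \left(- \frac{1}{4}\right) 150 = - \frac{75}{2}$)
$\left(K{\left(113 \right)} + 35074\right) \left(v{\left(d \right)} - 38398\right) = \left(- \frac{75}{2} + 35074\right) \left(\left(16 - -191\right) - 38398\right) = \frac{70073 \left(\left(16 + 191\right) - 38398\right)}{2} = \frac{70073 \left(207 - 38398\right)}{2} = \frac{70073}{2} \left(-38191\right) = - \frac{2676157943}{2}$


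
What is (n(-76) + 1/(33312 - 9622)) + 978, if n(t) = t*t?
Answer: 160002261/23690 ≈ 6754.0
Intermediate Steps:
n(t) = t**2
(n(-76) + 1/(33312 - 9622)) + 978 = ((-76)**2 + 1/(33312 - 9622)) + 978 = (5776 + 1/23690) + 978 = 136833441/23690 + 978 = 160002261/23690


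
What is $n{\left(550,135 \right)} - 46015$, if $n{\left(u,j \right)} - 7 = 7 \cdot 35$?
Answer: $-45763$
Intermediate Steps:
$n{\left(u,j \right)} = 252$ ($n{\left(u,j \right)} = 7 + 7 \cdot 35 = 7 + 245 = 252$)
$n{\left(550,135 \right)} - 46015 = 252 - 46015 = -45763$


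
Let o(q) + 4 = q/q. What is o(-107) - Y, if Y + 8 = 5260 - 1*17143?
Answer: 11888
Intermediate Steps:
o(q) = -3 (o(q) = -4 + q/q = -4 + 1 = -3)
Y = -11891 (Y = -8 + (5260 - 1*17143) = -8 + (5260 - 17143) = -8 - 11883 = -11891)
o(-107) - Y = -3 - 1*(-11891) = -3 + 11891 = 11888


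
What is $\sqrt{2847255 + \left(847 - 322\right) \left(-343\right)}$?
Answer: $2 \sqrt{666795} \approx 1633.2$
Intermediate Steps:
$\sqrt{2847255 + \left(847 - 322\right) \left(-343\right)} = \sqrt{2847255 + 525 \left(-343\right)} = \sqrt{2847255 - 180075} = \sqrt{2667180} = 2 \sqrt{666795}$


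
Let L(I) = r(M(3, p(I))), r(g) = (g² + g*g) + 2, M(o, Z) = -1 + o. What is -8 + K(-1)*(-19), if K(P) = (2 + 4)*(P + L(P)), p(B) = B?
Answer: -1034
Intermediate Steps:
r(g) = 2 + 2*g² (r(g) = (g² + g²) + 2 = 2*g² + 2 = 2 + 2*g²)
L(I) = 10 (L(I) = 2 + 2*(-1 + 3)² = 2 + 2*2² = 2 + 2*4 = 2 + 8 = 10)
K(P) = 60 + 6*P (K(P) = (2 + 4)*(P + 10) = 6*(10 + P) = 60 + 6*P)
-8 + K(-1)*(-19) = -8 + (60 + 6*(-1))*(-19) = -8 + (60 - 6)*(-19) = -8 + 54*(-19) = -8 - 1026 = -1034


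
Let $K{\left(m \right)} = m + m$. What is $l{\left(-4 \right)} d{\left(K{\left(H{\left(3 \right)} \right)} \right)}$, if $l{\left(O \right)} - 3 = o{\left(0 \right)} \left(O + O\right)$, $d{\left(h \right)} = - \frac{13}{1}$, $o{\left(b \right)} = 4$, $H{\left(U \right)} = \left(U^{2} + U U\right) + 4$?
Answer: $377$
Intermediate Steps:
$H{\left(U \right)} = 4 + 2 U^{2}$ ($H{\left(U \right)} = \left(U^{2} + U^{2}\right) + 4 = 2 U^{2} + 4 = 4 + 2 U^{2}$)
$K{\left(m \right)} = 2 m$
$d{\left(h \right)} = -13$ ($d{\left(h \right)} = \left(-13\right) 1 = -13$)
$l{\left(O \right)} = 3 + 8 O$ ($l{\left(O \right)} = 3 + 4 \left(O + O\right) = 3 + 4 \cdot 2 O = 3 + 8 O$)
$l{\left(-4 \right)} d{\left(K{\left(H{\left(3 \right)} \right)} \right)} = \left(3 + 8 \left(-4\right)\right) \left(-13\right) = \left(3 - 32\right) \left(-13\right) = \left(-29\right) \left(-13\right) = 377$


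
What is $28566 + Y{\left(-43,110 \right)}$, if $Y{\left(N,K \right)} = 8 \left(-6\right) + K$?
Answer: $28628$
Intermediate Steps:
$Y{\left(N,K \right)} = -48 + K$
$28566 + Y{\left(-43,110 \right)} = 28566 + \left(-48 + 110\right) = 28566 + 62 = 28628$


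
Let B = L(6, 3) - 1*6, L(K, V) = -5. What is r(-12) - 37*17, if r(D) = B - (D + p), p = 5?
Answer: -633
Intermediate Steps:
B = -11 (B = -5 - 1*6 = -5 - 6 = -11)
r(D) = -16 - D (r(D) = -11 - (D + 5) = -11 - (5 + D) = -11 + (-5 - D) = -16 - D)
r(-12) - 37*17 = (-16 - 1*(-12)) - 37*17 = (-16 + 12) - 629 = -4 - 629 = -633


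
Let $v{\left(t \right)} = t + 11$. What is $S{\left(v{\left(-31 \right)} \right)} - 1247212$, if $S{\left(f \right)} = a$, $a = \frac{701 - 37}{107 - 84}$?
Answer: $- \frac{28685212}{23} \approx -1.2472 \cdot 10^{6}$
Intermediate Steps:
$a = \frac{664}{23} \approx 28.87$
$v{\left(t \right)} = 11 + t$
$S{\left(f \right)} = \frac{664}{23}$
$S{\left(v{\left(-31 \right)} \right)} - 1247212 = \frac{664}{23} - 1247212 = - \frac{28685212}{23}$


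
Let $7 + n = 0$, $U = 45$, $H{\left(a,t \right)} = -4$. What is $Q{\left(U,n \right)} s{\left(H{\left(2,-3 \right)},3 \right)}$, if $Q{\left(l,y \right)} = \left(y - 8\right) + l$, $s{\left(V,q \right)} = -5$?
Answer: $-150$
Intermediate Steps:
$n = -7$ ($n = -7 + 0 = -7$)
$Q{\left(l,y \right)} = -8 + l + y$ ($Q{\left(l,y \right)} = \left(-8 + y\right) + l = -8 + l + y$)
$Q{\left(U,n \right)} s{\left(H{\left(2,-3 \right)},3 \right)} = \left(-8 + 45 - 7\right) \left(-5\right) = 30 \left(-5\right) = -150$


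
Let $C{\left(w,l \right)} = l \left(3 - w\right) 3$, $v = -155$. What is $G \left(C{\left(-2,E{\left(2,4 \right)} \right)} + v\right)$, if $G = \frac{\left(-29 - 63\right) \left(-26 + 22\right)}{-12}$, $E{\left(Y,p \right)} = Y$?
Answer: $\frac{11500}{3} \approx 3833.3$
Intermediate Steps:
$G = - \frac{92}{3}$ ($G = \left(-92\right) \left(-4\right) \left(- \frac{1}{12}\right) = 368 \left(- \frac{1}{12}\right) = - \frac{92}{3} \approx -30.667$)
$C{\left(w,l \right)} = 3 l \left(3 - w\right)$
$G \left(C{\left(-2,E{\left(2,4 \right)} \right)} + v\right) = - \frac{92 \left(3 \cdot 2 \left(3 - -2\right) - 155\right)}{3} = - \frac{92 \left(3 \cdot 2 \left(3 + 2\right) - 155\right)}{3} = - \frac{92 \left(3 \cdot 2 \cdot 5 - 155\right)}{3} = - \frac{92 \left(30 - 155\right)}{3} = \left(- \frac{92}{3}\right) \left(-125\right) = \frac{11500}{3}$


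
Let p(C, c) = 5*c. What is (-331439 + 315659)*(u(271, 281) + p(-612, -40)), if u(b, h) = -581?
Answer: 12324180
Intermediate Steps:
(-331439 + 315659)*(u(271, 281) + p(-612, -40)) = (-331439 + 315659)*(-581 + 5*(-40)) = -15780*(-581 - 200) = -15780*(-781) = 12324180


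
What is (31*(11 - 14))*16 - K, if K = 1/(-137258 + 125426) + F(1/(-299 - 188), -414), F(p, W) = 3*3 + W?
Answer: -12814055/11832 ≈ -1083.0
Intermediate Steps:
F(p, W) = 9 + W
K = -4791961/11832 (K = 1/(-137258 + 125426) + (9 - 414) = 1/(-11832) - 405 = -1/11832 - 405 = -4791961/11832 ≈ -405.00)
(31*(11 - 14))*16 - K = (31*(11 - 14))*16 - 1*(-4791961/11832) = (31*(-3))*16 + 4791961/11832 = -93*16 + 4791961/11832 = -1488 + 4791961/11832 = -12814055/11832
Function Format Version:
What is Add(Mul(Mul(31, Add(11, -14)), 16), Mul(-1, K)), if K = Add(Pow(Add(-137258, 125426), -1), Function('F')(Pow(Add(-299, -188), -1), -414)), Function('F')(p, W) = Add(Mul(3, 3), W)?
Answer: Rational(-12814055, 11832) ≈ -1083.0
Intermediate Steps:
Function('F')(p, W) = Add(9, W)
K = Rational(-4791961, 11832) (K = Add(Pow(Add(-137258, 125426), -1), Add(9, -414)) = Add(Pow(-11832, -1), -405) = Add(Rational(-1, 11832), -405) = Rational(-4791961, 11832) ≈ -405.00)
Add(Mul(Mul(31, Add(11, -14)), 16), Mul(-1, K)) = Add(Mul(Mul(31, Add(11, -14)), 16), Mul(-1, Rational(-4791961, 11832))) = Add(Mul(Mul(31, -3), 16), Rational(4791961, 11832)) = Add(Mul(-93, 16), Rational(4791961, 11832)) = Add(-1488, Rational(4791961, 11832)) = Rational(-12814055, 11832)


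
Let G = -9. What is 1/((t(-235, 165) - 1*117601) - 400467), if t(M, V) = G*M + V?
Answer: -1/515788 ≈ -1.9388e-6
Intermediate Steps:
t(M, V) = V - 9*M (t(M, V) = -9*M + V = V - 9*M)
1/((t(-235, 165) - 1*117601) - 400467) = 1/(((165 - 9*(-235)) - 1*117601) - 400467) = 1/(((165 + 2115) - 117601) - 400467) = 1/((2280 - 117601) - 400467) = 1/(-115321 - 400467) = 1/(-515788) = -1/515788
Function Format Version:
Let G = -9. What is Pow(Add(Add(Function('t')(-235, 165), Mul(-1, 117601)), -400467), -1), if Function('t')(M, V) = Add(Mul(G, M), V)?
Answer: Rational(-1, 515788) ≈ -1.9388e-6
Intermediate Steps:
Function('t')(M, V) = Add(V, Mul(-9, M)) (Function('t')(M, V) = Add(Mul(-9, M), V) = Add(V, Mul(-9, M)))
Pow(Add(Add(Function('t')(-235, 165), Mul(-1, 117601)), -400467), -1) = Pow(Add(Add(Add(165, Mul(-9, -235)), Mul(-1, 117601)), -400467), -1) = Pow(Add(Add(Add(165, 2115), -117601), -400467), -1) = Pow(Add(Add(2280, -117601), -400467), -1) = Pow(Add(-115321, -400467), -1) = Pow(-515788, -1) = Rational(-1, 515788)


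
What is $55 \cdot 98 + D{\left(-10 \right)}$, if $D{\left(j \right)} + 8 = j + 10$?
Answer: $5382$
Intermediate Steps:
$D{\left(j \right)} = 2 + j$ ($D{\left(j \right)} = -8 + \left(j + 10\right) = -8 + \left(10 + j\right) = 2 + j$)
$55 \cdot 98 + D{\left(-10 \right)} = 55 \cdot 98 + \left(2 - 10\right) = 5390 - 8 = 5382$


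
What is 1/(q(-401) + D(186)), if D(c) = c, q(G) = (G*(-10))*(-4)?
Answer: -1/15854 ≈ -6.3076e-5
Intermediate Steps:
q(G) = 40*G (q(G) = -10*G*(-4) = 40*G)
1/(q(-401) + D(186)) = 1/(40*(-401) + 186) = 1/(-16040 + 186) = 1/(-15854) = -1/15854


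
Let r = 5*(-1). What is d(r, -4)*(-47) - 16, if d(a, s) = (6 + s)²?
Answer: -204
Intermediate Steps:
r = -5
d(r, -4)*(-47) - 16 = (6 - 4)²*(-47) - 16 = 2²*(-47) - 16 = 4*(-47) - 16 = -188 - 16 = -204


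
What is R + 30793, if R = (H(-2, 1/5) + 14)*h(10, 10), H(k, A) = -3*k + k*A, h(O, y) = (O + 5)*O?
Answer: 33733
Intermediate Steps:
h(O, y) = O*(5 + O) (h(O, y) = (5 + O)*O = O*(5 + O))
H(k, A) = -3*k + A*k
R = 2940 (R = (-2*(-3 + 1/5) + 14)*(10*(5 + 10)) = (-2*(-3 + 1/5) + 14)*(10*15) = (-2*(-14/5) + 14)*150 = (28/5 + 14)*150 = (98/5)*150 = 2940)
R + 30793 = 2940 + 30793 = 33733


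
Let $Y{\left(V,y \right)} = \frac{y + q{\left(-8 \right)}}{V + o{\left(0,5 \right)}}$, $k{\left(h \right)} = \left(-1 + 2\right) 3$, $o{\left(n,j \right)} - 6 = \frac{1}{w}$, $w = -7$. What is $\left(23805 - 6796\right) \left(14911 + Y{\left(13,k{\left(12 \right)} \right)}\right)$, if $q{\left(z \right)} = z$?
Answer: $\frac{33477402953}{132} \approx 2.5362 \cdot 10^{8}$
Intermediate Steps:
$o{\left(n,j \right)} = \frac{41}{7}$ ($o{\left(n,j \right)} = 6 + \frac{1}{-7} = 6 - \frac{1}{7} = \frac{41}{7}$)
$k{\left(h \right)} = 3$ ($k{\left(h \right)} = 1 \cdot 3 = 3$)
$Y{\left(V,y \right)} = \frac{-8 + y}{\frac{41}{7} + V}$ ($Y{\left(V,y \right)} = \frac{y - 8}{V + \frac{41}{7}} = \frac{-8 + y}{\frac{41}{7} + V}$)
$\left(23805 - 6796\right) \left(14911 + Y{\left(13,k{\left(12 \right)} \right)}\right) = \left(23805 - 6796\right) \left(14911 + \frac{7 \left(-8 + 3\right)}{41 + 7 \cdot 13}\right) = 17009 \left(14911 + 7 \frac{1}{41 + 91} \left(-5\right)\right) = 17009 \left(14911 + 7 \cdot \frac{1}{132} \left(-5\right)\right) = 17009 \left(14911 - \frac{35}{132}\right) = 17009 \cdot \frac{1968217}{132} = \frac{33477402953}{132}$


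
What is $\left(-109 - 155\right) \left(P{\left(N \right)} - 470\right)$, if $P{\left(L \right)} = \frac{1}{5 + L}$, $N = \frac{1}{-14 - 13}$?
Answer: $\frac{8309796}{67} \approx 1.2403 \cdot 10^{5}$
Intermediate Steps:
$N = - \frac{1}{27}$ ($N = \frac{1}{-27} = - \frac{1}{27} \approx -0.037037$)
$\left(-109 - 155\right) \left(P{\left(N \right)} - 470\right) = \left(-109 - 155\right) \left(\frac{1}{5 - \frac{1}{27}} - 470\right) = - 264 \left(\frac{1}{\frac{134}{27}} - 470\right) = - 264 \left(\frac{27}{134} - 470\right) = \left(-264\right) \left(- \frac{62953}{134}\right) = \frac{8309796}{67}$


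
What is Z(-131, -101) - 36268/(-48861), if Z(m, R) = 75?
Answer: 3700843/48861 ≈ 75.742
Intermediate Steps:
Z(-131, -101) - 36268/(-48861) = 75 - 36268/(-48861) = 75 - 36268*(-1/48861) = 75 + 36268/48861 = 3700843/48861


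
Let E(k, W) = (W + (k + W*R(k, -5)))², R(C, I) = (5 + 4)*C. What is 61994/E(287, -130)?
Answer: 61994/112649510689 ≈ 5.5033e-7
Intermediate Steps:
R(C, I) = 9*C
E(k, W) = (W + k + 9*W*k)² (E(k, W) = (W + (k + W*(9*k)))² = (W + (k + 9*W*k))² = (W + k + 9*W*k)²)
61994/E(287, -130) = 61994/((-130 + 287 + 9*(-130)*287)²) = 61994/((-130 + 287 - 335790)²) = 61994/((-335633)²) = 61994/112649510689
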